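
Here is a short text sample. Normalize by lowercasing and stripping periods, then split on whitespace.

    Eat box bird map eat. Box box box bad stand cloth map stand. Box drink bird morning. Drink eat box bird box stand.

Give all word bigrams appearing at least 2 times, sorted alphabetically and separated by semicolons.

box bird; box box; eat box

Bigram counts meeting the condition (at least 2 times):
  box bird: 2
  box box: 2
  eat box: 3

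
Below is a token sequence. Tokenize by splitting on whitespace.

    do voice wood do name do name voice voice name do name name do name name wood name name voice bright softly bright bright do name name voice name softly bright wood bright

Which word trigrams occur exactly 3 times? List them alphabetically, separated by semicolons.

do name name; name do name

Trigram counts meeting the condition (exactly 3 times):
  do name name: 3
  name do name: 3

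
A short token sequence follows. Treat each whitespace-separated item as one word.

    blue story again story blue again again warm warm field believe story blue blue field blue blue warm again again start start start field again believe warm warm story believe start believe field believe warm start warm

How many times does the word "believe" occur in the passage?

Scanning the 37 tokens for "believe":
  position 11: believe
  position 26: believe
  position 30: believe
  position 32: believe
  position 34: believe

5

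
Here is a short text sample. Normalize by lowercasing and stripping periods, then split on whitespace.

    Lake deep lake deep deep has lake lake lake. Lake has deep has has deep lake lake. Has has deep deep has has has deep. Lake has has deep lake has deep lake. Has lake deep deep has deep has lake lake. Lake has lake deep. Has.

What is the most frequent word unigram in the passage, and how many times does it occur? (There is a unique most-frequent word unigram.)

"has", 17 times

Unigram frequencies (highest first):
  has: 17
  lake: 16
  deep: 14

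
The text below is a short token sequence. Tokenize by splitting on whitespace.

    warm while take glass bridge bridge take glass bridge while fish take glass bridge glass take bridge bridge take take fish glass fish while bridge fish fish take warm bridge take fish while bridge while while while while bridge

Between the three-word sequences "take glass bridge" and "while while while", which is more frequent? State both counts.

"take glass bridge": 3 occurrences
"while while while": 2 occurrences

"take glass bridge" (3 vs 2)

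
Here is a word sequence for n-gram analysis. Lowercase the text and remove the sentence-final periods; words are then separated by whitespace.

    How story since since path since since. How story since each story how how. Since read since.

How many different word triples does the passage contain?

17 tokens → 15 trigram windows in total.
Repeated trigrams (each contributes count−1 duplicates):
  how story since: 2
1 duplicate windows → 15 − 1 = 14 distinct.

14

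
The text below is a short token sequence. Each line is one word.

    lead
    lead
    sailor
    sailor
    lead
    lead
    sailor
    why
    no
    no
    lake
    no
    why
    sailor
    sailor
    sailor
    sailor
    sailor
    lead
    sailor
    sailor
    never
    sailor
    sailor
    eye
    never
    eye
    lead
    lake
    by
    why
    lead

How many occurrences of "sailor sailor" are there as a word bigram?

Scanning the 31 overlapping bigram windows for "sailor sailor":
  position 3–4: sailor sailor
  position 14–15: sailor sailor
  position 15–16: sailor sailor
  position 16–17: sailor sailor
  position 17–18: sailor sailor
  position 20–21: sailor sailor
  position 23–24: sailor sailor

7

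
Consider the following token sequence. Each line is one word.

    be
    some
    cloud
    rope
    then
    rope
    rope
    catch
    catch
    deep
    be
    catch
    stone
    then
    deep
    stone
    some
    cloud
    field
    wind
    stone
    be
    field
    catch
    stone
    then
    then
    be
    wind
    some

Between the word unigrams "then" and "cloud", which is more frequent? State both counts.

"then" (4 vs 2)

"then": 4 occurrences
"cloud": 2 occurrences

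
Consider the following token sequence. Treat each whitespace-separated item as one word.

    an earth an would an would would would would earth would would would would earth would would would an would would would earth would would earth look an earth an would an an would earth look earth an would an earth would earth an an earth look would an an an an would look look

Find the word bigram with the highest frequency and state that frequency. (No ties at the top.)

"would would", 11 times

Bigram frequencies (highest first):
  would would: 11
  an would: 7
  would earth: 6
  would an: 5
  an an: 5
  an earth: 4
  … (8 more, each ≤ 4)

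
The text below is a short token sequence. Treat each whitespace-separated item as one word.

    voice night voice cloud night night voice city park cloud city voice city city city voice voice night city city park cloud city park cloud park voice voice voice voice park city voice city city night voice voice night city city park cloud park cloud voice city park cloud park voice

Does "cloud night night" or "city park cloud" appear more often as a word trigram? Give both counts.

"city park cloud" (5 vs 1)

"cloud night night": 1 occurrence
"city park cloud": 5 occurrences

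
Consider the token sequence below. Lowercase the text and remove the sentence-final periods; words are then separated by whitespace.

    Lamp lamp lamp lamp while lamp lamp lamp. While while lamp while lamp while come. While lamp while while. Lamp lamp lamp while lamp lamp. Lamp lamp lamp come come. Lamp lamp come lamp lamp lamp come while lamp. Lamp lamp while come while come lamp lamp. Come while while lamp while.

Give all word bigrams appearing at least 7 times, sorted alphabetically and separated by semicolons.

Bigram counts meeting the condition (at least 7 times):
  lamp lamp: 17
  lamp while: 8
  while lamp: 8

lamp lamp; lamp while; while lamp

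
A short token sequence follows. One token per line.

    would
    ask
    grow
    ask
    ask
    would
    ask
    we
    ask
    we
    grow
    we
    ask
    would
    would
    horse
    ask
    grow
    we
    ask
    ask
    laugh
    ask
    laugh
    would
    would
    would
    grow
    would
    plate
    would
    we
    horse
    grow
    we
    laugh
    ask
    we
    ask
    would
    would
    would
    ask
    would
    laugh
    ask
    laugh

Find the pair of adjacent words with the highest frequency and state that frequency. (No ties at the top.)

Bigram frequencies (highest first):
  would would: 5
  ask would: 4
  we ask: 4
  would ask: 3
  ask we: 3
  grow we: 3
  … (18 more, each ≤ 3)

"would would", 5 times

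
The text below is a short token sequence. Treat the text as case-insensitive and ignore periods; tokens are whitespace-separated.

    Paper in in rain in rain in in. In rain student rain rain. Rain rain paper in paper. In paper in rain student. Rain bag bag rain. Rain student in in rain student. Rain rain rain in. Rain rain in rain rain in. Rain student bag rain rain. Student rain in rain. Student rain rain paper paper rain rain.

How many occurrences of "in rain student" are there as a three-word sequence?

5

Scanning the 57 overlapping trigram windows for "in rain student":
  position 9–11: in rain student
  position 21–23: in rain student
  position 31–33: in rain student
  position 43–45: in rain student
  position 51–53: in rain student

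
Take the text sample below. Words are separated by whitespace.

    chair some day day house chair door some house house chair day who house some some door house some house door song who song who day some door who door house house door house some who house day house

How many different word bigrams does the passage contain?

26

39 tokens → 38 bigram windows in total.
Repeated bigrams (each contributes count−1 duplicates):
  door house: 3
  house some: 3
  day house: 2
  house chair: 2
  house door: 2
  house house: 2
  some door: 2
  some house: 2
  … (2 more repeated)
12 duplicate windows → 38 − 12 = 26 distinct.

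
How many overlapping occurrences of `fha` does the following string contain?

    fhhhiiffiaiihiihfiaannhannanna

Sliding a length-3 window over the 30 characters (28 positions):
  (no match at any position)

0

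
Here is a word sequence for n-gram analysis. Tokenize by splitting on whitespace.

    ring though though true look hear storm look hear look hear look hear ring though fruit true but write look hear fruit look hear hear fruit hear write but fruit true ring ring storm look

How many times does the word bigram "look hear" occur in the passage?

Scanning the 34 overlapping bigram windows for "look hear":
  position 5–6: look hear
  position 8–9: look hear
  position 10–11: look hear
  position 12–13: look hear
  position 20–21: look hear
  position 23–24: look hear

6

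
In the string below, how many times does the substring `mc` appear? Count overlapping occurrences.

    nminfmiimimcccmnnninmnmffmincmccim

2

Sliding a length-2 window over the 34 characters (33 positions):
  position 11–12: mc
  position 30–31: mc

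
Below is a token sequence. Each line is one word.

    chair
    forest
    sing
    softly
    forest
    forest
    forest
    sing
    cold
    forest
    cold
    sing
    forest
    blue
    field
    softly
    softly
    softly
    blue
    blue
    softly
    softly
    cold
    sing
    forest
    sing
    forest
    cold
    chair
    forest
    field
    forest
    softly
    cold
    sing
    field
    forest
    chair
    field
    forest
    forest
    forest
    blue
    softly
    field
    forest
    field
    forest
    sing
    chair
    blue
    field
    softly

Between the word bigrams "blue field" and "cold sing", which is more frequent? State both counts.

"cold sing" (3 vs 2)

"blue field": 2 occurrences
"cold sing": 3 occurrences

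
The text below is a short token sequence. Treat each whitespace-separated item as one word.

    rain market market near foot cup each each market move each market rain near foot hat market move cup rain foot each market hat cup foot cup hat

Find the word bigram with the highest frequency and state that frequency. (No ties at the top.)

Bigram frequencies (highest first):
  each market: 3
  near foot: 2
  foot cup: 2
  market move: 2
  rain market: 1
  market market: 1
  … (16 more, each ≤ 1)

"each market", 3 times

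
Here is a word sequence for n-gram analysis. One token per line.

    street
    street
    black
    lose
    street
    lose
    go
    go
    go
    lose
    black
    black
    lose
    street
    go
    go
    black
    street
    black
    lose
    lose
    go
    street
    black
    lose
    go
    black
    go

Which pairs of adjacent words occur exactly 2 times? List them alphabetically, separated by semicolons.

go black; lose street

Bigram counts meeting the condition (exactly 2 times):
  go black: 2
  lose street: 2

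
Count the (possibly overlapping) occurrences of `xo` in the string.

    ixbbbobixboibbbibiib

Sliding a length-2 window over the 20 characters (19 positions):
  (no match at any position)

0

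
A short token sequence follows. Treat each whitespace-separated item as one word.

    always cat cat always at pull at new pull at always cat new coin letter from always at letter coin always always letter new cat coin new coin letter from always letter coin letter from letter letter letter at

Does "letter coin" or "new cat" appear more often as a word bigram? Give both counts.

"letter coin" (2 vs 1)

"letter coin": 2 occurrences
"new cat": 1 occurrence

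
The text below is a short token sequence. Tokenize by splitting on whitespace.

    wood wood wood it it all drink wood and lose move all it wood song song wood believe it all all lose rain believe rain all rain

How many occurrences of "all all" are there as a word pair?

1

Scanning the 26 overlapping bigram windows for "all all":
  position 20–21: all all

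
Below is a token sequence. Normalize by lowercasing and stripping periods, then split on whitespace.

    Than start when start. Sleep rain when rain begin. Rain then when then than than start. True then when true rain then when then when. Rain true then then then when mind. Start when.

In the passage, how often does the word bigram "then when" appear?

5

Scanning the 33 overlapping bigram windows for "then when":
  position 11–12: then when
  position 18–19: then when
  position 22–23: then when
  position 24–25: then when
  position 30–31: then when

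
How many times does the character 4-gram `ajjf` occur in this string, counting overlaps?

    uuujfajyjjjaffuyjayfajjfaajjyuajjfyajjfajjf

Sliding a length-4 window over the 43 characters (40 positions):
  position 21–24: ajjf
  position 31–34: ajjf
  position 36–39: ajjf
  position 40–43: ajjf

4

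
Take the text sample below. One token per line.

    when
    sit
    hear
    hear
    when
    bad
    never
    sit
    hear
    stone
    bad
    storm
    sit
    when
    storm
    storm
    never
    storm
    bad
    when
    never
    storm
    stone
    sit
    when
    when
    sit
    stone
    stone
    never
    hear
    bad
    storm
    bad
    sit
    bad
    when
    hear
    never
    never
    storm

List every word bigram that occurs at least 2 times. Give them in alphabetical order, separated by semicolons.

bad storm; bad when; never storm; sit hear; sit when; storm bad; when sit

Bigram counts meeting the condition (at least 2 times):
  bad storm: 2
  bad when: 2
  never storm: 3
  sit hear: 2
  sit when: 2
  storm bad: 2
  when sit: 2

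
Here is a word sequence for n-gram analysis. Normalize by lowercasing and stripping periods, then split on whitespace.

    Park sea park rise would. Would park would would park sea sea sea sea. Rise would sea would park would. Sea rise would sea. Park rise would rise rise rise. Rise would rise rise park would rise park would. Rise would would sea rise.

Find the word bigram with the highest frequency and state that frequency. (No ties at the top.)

Bigram frequencies (highest first):
  rise would: 6
  park would: 4
  would sea: 4
  would rise: 4
  rise rise: 4
  would would: 3
  … (8 more, each ≤ 3)

"rise would", 6 times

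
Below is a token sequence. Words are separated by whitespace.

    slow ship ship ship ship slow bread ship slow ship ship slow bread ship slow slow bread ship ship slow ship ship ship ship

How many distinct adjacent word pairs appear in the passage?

24 tokens → 23 bigram windows in total.
Repeated bigrams (each contributes count−1 duplicates):
  ship ship: 8
  ship slow: 5
  bread ship: 3
  slow bread: 3
  slow ship: 3
17 duplicate windows → 23 − 17 = 6 distinct.

6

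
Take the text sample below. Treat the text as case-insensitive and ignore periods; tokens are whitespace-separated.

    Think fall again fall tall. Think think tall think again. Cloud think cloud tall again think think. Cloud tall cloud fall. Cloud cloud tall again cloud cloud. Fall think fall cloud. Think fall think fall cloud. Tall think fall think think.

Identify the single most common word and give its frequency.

"think", 13 times

Unigram frequencies (highest first):
  think: 13
  cloud: 10
  fall: 8
  tall: 6
  again: 4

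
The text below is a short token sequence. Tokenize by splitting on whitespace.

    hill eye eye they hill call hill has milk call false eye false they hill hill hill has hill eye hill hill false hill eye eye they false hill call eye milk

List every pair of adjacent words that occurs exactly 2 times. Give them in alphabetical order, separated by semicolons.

eye eye; eye they; false hill; hill call; hill has; they hill

Bigram counts meeting the condition (exactly 2 times):
  eye eye: 2
  eye they: 2
  false hill: 2
  hill call: 2
  hill has: 2
  they hill: 2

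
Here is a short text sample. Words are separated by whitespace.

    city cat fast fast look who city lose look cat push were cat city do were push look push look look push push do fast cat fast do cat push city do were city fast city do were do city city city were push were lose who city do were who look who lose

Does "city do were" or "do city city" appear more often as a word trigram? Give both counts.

"city do were": 4 occurrences
"do city city": 1 occurrence

"city do were" (4 vs 1)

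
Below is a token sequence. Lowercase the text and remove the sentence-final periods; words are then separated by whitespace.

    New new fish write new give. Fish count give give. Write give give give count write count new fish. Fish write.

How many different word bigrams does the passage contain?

21 tokens → 20 bigram windows in total.
Repeated bigrams (each contributes count−1 duplicates):
  give give: 3
  fish write: 2
  new fish: 2
4 duplicate windows → 20 − 4 = 16 distinct.

16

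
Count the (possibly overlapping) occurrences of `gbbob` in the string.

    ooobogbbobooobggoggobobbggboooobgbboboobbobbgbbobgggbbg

3

Sliding a length-5 window over the 55 characters (51 positions):
  position 6–10: gbbob
  position 33–37: gbbob
  position 45–49: gbbob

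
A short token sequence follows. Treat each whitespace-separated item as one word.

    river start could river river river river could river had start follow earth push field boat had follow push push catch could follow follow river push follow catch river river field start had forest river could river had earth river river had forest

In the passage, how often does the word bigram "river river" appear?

5

Scanning the 42 overlapping bigram windows for "river river":
  position 4–5: river river
  position 5–6: river river
  position 6–7: river river
  position 29–30: river river
  position 40–41: river river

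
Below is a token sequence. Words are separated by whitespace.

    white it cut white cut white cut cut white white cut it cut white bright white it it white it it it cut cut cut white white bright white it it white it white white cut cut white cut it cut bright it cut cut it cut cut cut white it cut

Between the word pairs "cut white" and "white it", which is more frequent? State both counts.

"cut white": 7 occurrences
"white it": 6 occurrences

"cut white" (7 vs 6)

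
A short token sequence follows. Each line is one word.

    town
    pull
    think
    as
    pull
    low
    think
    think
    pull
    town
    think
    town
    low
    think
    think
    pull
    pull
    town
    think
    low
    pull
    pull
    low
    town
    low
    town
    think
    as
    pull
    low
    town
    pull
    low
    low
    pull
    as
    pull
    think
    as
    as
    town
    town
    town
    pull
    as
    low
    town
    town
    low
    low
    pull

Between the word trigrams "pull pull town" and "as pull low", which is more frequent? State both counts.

"pull pull town": 1 occurrence
"as pull low": 2 occurrences

"as pull low" (2 vs 1)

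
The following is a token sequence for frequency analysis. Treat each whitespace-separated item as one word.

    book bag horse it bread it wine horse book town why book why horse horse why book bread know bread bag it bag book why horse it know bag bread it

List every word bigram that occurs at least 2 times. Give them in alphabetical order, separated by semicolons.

book why; bread it; horse it; why book; why horse

Bigram counts meeting the condition (at least 2 times):
  book why: 2
  bread it: 2
  horse it: 2
  why book: 2
  why horse: 2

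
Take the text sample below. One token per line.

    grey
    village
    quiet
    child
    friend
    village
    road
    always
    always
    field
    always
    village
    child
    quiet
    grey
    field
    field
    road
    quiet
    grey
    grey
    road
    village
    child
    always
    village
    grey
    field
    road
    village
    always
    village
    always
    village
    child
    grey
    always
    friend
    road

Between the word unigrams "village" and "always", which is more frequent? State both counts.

"village" (8 vs 7)

"village": 8 occurrences
"always": 7 occurrences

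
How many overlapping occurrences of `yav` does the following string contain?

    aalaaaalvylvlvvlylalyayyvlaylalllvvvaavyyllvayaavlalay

Sliding a length-3 window over the 54 characters (52 positions):
  (no match at any position)

0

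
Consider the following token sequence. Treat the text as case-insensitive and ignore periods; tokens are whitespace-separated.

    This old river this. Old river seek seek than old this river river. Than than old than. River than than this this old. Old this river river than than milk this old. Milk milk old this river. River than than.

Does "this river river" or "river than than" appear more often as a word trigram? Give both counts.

"river than than" (4 vs 3)

"this river river": 3 occurrences
"river than than": 4 occurrences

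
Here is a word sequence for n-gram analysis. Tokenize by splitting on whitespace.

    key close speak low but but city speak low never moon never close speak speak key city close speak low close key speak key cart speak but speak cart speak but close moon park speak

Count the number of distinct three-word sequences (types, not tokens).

35 tokens → 33 trigram windows in total.
Repeated trigrams (each contributes count−1 duplicates):
  cart speak but: 2
  close speak low: 2
2 duplicate windows → 33 − 2 = 31 distinct.

31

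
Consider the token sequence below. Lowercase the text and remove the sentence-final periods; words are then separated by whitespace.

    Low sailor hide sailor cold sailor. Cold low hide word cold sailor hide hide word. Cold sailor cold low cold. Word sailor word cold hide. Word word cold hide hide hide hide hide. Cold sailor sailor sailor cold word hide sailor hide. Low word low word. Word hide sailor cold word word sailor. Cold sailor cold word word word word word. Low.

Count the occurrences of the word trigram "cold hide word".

Scanning the 60 overlapping trigram windows for "cold hide word":
  position 24–26: cold hide word

1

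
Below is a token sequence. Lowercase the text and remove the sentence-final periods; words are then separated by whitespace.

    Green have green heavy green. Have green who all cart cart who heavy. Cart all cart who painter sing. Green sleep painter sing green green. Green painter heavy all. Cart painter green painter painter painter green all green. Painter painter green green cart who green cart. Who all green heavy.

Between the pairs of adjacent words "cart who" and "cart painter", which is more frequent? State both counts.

"cart who": 4 occurrences
"cart painter": 1 occurrence

"cart who" (4 vs 1)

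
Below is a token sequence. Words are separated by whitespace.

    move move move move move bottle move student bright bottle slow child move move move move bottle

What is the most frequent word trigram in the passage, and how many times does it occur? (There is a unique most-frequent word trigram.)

"move move move", 5 times

Trigram frequencies (highest first):
  move move move: 5
  move move bottle: 2
  move bottle move: 1
  bottle move student: 1
  move student bright: 1
  student bright bottle: 1
  … (4 more, each ≤ 1)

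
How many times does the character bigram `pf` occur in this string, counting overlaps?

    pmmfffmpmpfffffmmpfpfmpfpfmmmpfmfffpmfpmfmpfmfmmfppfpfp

9

Sliding a length-2 window over the 55 characters (54 positions):
  position 10–11: pf
  position 18–19: pf
  position 20–21: pf
  position 23–24: pf
  position 25–26: pf
  position 30–31: pf
  position 43–44: pf
  position 51–52: pf
  position 53–54: pf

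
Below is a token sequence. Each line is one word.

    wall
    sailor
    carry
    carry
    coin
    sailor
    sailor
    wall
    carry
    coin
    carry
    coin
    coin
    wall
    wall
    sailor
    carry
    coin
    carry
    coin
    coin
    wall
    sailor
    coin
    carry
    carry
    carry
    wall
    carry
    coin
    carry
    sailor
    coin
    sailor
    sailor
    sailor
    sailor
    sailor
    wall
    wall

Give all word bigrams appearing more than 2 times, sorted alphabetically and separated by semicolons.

carry carry; carry coin; coin carry; sailor sailor; wall sailor

Bigram counts meeting the condition (more than 2 times):
  carry carry: 3
  carry coin: 6
  coin carry: 4
  sailor sailor: 5
  wall sailor: 3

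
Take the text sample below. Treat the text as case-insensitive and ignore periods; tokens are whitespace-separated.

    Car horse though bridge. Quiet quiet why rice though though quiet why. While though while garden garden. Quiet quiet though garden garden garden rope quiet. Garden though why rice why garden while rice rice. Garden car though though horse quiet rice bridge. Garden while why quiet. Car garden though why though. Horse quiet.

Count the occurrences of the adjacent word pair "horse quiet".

2

Scanning the 52 overlapping bigram windows for "horse quiet":
  position 39–40: horse quiet
  position 52–53: horse quiet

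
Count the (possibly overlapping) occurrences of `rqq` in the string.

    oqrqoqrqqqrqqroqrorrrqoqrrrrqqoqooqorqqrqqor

Sliding a length-3 window over the 44 characters (42 positions):
  position 7–9: rqq
  position 11–13: rqq
  position 28–30: rqq
  position 37–39: rqq
  position 40–42: rqq

5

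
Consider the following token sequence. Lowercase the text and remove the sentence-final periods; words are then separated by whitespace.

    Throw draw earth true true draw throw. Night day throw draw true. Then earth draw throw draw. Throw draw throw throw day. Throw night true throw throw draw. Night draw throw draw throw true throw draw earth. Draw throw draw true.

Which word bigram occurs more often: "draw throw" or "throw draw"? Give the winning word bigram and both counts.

"throw draw" (8 vs 7)

"draw throw": 7 occurrences
"throw draw": 8 occurrences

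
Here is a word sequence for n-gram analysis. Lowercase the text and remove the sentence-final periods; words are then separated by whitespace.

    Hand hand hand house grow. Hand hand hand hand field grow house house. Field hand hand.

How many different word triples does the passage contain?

16 tokens → 14 trigram windows in total.
Repeated trigrams (each contributes count−1 duplicates):
  hand hand hand: 3
2 duplicate windows → 14 − 2 = 12 distinct.

12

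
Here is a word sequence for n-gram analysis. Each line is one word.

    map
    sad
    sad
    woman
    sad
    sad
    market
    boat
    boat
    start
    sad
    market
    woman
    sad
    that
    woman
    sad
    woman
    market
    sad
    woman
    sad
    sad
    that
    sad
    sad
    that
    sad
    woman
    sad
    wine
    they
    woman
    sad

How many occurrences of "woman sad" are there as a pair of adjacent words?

Scanning the 33 overlapping bigram windows for "woman sad":
  position 4–5: woman sad
  position 13–14: woman sad
  position 16–17: woman sad
  position 21–22: woman sad
  position 29–30: woman sad
  position 33–34: woman sad

6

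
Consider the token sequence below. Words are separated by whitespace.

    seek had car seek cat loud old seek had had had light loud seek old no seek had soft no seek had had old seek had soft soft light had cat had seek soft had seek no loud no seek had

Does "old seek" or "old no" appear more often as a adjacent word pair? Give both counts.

"old seek": 2 occurrences
"old no": 1 occurrence

"old seek" (2 vs 1)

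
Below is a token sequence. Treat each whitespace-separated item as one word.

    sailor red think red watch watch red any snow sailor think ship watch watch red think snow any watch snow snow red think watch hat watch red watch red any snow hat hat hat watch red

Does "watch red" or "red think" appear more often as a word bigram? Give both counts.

"watch red" (5 vs 3)

"watch red": 5 occurrences
"red think": 3 occurrences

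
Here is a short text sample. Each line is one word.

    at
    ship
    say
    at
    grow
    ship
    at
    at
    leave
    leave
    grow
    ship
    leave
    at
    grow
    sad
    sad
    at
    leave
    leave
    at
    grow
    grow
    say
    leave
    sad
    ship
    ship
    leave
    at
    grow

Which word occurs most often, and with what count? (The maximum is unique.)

Unigram frequencies (highest first):
  at: 8
  leave: 7
  grow: 6
  ship: 5
  sad: 3
  say: 2

"at", 8 times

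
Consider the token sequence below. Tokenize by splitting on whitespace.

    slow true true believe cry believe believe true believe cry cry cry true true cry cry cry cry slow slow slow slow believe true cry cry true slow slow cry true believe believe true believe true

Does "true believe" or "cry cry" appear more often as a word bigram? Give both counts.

"cry cry" (6 vs 4)

"true believe": 4 occurrences
"cry cry": 6 occurrences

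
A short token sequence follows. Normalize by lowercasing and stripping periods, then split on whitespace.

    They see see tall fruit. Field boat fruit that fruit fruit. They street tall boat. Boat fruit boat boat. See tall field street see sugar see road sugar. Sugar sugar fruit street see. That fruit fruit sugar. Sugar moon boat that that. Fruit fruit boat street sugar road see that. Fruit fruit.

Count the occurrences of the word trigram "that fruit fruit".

Scanning the 50 overlapping trigram windows for "that fruit fruit":
  position 9–11: that fruit fruit
  position 34–36: that fruit fruit
  position 42–44: that fruit fruit
  position 50–52: that fruit fruit

4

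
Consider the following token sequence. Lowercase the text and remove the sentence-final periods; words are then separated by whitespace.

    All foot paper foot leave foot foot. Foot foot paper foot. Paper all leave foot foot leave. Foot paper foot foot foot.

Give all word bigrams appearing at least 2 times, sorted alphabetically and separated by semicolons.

foot foot; foot leave; foot paper; leave foot; paper foot

Bigram counts meeting the condition (at least 2 times):
  foot foot: 6
  foot leave: 2
  foot paper: 4
  leave foot: 3
  paper foot: 3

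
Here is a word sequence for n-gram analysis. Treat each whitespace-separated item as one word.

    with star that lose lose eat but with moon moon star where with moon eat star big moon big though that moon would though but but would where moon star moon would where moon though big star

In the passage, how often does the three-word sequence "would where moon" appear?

2

Scanning the 35 overlapping trigram windows for "would where moon":
  position 27–29: would where moon
  position 32–34: would where moon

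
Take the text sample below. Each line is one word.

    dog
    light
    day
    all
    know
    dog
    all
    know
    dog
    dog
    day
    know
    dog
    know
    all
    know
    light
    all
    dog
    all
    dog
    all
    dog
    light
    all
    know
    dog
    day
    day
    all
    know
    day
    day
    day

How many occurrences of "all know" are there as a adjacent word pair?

5

Scanning the 33 overlapping bigram windows for "all know":
  position 4–5: all know
  position 7–8: all know
  position 15–16: all know
  position 25–26: all know
  position 30–31: all know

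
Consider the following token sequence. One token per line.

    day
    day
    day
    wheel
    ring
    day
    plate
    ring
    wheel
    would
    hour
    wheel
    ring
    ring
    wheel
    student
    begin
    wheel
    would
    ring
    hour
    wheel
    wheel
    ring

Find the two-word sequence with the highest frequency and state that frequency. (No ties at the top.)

Bigram frequencies (highest first):
  wheel ring: 3
  day day: 2
  ring wheel: 2
  wheel would: 2
  hour wheel: 2
  day wheel: 1
  … (11 more, each ≤ 1)

"wheel ring", 3 times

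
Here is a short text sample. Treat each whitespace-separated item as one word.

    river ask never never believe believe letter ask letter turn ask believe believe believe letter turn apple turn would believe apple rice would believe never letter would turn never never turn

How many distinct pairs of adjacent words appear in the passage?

24

31 tokens → 30 bigram windows in total.
Repeated bigrams (each contributes count−1 duplicates):
  believe believe: 3
  believe letter: 2
  letter turn: 2
  never never: 2
  would believe: 2
6 duplicate windows → 30 − 6 = 24 distinct.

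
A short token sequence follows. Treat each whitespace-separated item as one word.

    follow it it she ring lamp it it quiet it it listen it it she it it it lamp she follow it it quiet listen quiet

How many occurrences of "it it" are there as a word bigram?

Scanning the 25 overlapping bigram windows for "it it":
  position 2–3: it it
  position 7–8: it it
  position 10–11: it it
  position 13–14: it it
  position 16–17: it it
  position 17–18: it it
  position 22–23: it it

7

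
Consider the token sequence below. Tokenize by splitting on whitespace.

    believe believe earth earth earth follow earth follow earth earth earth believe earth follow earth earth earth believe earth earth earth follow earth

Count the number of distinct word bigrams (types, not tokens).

6

23 tokens → 22 bigram windows in total.
Repeated bigrams (each contributes count−1 duplicates):
  earth earth: 8
  earth follow: 4
  follow earth: 4
  believe earth: 3
  earth believe: 2
16 duplicate windows → 22 − 16 = 6 distinct.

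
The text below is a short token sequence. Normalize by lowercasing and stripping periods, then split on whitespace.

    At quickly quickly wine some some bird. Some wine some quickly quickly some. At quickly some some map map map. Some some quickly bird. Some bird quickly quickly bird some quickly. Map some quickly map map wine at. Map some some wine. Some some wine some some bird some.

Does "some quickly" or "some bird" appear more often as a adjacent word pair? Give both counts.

"some quickly": 4 occurrences
"some bird": 3 occurrences

"some quickly" (4 vs 3)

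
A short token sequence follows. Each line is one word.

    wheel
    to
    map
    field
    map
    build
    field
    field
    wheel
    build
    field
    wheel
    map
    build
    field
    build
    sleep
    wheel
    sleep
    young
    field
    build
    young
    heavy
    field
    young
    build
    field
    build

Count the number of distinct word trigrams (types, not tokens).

29 tokens → 27 trigram windows in total.
Repeated trigrams (each contributes count−1 duplicates):
  build field build: 2
  map build field: 2
2 duplicate windows → 27 − 2 = 25 distinct.

25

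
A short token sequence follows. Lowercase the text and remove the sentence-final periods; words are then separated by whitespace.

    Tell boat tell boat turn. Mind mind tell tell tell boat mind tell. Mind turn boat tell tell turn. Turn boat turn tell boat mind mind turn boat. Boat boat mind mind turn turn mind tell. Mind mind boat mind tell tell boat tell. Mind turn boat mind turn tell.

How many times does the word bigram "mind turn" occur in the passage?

Scanning the 49 overlapping bigram windows for "mind turn":
  position 14–15: mind turn
  position 26–27: mind turn
  position 32–33: mind turn
  position 45–46: mind turn
  position 48–49: mind turn

5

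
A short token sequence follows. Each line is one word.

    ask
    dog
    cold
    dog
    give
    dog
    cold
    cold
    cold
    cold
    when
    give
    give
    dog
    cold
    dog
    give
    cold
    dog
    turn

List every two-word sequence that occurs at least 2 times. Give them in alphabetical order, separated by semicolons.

cold cold; cold dog; dog cold; dog give; give dog

Bigram counts meeting the condition (at least 2 times):
  cold cold: 3
  cold dog: 3
  dog cold: 3
  dog give: 2
  give dog: 2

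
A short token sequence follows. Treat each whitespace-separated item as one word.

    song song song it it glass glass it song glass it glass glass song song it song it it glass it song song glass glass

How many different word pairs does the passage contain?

25 tokens → 24 bigram windows in total.
Repeated bigrams (each contributes count−1 duplicates):
  song song: 4
  glass glass: 3
  glass it: 3
  it glass: 3
  it song: 3
  song it: 3
  it it: 2
  song glass: 2
15 duplicate windows → 24 − 15 = 9 distinct.

9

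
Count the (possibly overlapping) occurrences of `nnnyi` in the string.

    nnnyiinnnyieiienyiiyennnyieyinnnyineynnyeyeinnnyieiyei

Sliding a length-5 window over the 54 characters (50 positions):
  position 1–5: nnnyi
  position 7–11: nnnyi
  position 22–26: nnnyi
  position 30–34: nnnyi
  position 45–49: nnnyi

5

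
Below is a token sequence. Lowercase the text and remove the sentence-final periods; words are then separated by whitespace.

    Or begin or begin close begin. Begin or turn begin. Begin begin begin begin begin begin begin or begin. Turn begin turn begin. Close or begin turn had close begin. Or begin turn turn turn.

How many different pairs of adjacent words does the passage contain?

12

35 tokens → 34 bigram windows in total.
Repeated bigrams (each contributes count−1 duplicates):
  begin begin: 8
  or begin: 5
  begin or: 4
  begin turn: 4
  turn begin: 3
  begin close: 2
  close begin: 2
  turn turn: 2
22 duplicate windows → 34 − 22 = 12 distinct.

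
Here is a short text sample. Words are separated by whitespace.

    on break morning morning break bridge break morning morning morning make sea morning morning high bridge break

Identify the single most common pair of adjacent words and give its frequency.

"morning morning", 4 times

Bigram frequencies (highest first):
  morning morning: 4
  break morning: 2
  bridge break: 2
  on break: 1
  morning break: 1
  break bridge: 1
  … (5 more, each ≤ 1)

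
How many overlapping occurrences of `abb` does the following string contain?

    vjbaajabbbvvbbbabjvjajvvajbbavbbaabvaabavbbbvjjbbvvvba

Sliding a length-3 window over the 54 characters (52 positions):
  position 7–9: abb

1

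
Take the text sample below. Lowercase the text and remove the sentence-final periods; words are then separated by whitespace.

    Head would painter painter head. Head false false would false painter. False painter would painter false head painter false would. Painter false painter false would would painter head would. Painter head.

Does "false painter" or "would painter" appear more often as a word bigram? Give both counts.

"would painter" (5 vs 3)

"false painter": 3 occurrences
"would painter": 5 occurrences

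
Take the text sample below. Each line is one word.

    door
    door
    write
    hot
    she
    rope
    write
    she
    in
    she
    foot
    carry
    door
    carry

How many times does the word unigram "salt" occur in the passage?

Scanning the 14 tokens for "salt":
  (none found)

0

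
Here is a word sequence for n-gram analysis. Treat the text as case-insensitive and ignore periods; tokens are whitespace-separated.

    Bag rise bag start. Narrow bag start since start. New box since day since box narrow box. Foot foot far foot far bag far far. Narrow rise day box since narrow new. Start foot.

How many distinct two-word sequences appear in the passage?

34 tokens → 33 bigram windows in total.
Repeated bigrams (each contributes count−1 duplicates):
  bag start: 2
  box since: 2
  foot far: 2
3 duplicate windows → 33 − 3 = 30 distinct.

30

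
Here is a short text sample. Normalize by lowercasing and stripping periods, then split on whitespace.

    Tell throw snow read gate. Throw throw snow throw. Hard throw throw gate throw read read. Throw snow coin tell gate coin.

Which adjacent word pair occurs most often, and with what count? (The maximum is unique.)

"throw snow", 3 times

Bigram frequencies (highest first):
  throw snow: 3
  gate throw: 2
  throw throw: 2
  tell throw: 1
  snow read: 1
  read gate: 1
  … (11 more, each ≤ 1)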